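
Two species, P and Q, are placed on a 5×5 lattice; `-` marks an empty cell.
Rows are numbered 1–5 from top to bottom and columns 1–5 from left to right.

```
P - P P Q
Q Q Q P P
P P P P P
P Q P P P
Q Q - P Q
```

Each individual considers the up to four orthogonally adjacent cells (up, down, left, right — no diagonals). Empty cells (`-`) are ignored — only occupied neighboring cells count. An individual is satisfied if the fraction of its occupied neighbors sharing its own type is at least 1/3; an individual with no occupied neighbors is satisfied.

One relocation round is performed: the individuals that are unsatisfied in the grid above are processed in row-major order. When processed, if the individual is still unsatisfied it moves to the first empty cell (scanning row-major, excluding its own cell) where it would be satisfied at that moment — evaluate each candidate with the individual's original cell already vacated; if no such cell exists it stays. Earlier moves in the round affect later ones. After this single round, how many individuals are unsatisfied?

2

Initially unsatisfied (in order): (1,1), (1,5), (2,3), (4,2), (5,5).
  (1,1) → (1,2).
  (1,5) → (1,1).
  (2,3) → (5,3).
  (4,2): no empty cell satisfies it; stays.
  (5,5): no empty cell satisfies it; stays.
Resulting grid:
Q P P P -
Q Q - P P
P P P P P
P Q P P P
Q Q Q P Q
Unsatisfied now: (4,2), (5,5).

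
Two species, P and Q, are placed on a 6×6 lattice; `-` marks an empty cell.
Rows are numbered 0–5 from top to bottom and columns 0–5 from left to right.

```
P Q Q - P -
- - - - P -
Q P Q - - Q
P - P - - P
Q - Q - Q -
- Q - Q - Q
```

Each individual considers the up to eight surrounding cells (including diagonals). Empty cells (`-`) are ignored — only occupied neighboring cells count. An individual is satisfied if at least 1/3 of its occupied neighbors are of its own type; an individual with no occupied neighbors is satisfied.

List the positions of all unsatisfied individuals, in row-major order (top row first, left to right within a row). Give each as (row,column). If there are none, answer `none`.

(0,0)P 0/1 ✗
(0,1)Q 1/2 ✓
(0,2)Q 1/1 ✓
(0,4)P 1/1 ✓
(1,4)P 1/2 ✓
(2,0)Q 0/2 ✗
(2,1)P 2/4 ✓
(2,2)Q 0/2 ✗
(2,5)Q 0/2 ✗
(3,0)P 1/3 ✓
(3,2)P 1/3 ✓
(3,5)P 0/2 ✗
(4,0)Q 1/2 ✓
(4,2)Q 2/3 ✓
(4,4)Q 2/3 ✓
(5,1)Q 2/2 ✓
(5,3)Q 2/2 ✓
(5,5)Q 1/1 ✓

(0,0), (2,0), (2,2), (2,5), (3,5)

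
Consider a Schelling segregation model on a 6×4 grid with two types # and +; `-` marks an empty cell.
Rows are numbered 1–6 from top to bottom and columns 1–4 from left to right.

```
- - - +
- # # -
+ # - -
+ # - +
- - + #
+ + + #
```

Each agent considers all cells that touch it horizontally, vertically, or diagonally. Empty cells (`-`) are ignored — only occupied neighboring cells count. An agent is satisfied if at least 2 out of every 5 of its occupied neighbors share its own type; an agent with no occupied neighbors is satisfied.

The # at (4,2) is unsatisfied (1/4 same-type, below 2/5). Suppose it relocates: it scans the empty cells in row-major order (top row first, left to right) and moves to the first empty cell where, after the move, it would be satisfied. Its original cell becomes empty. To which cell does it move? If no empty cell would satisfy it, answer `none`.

Vacating (4,2). Empty cells in order:
  (1,1): 1/1 same-type → satisfied — stop here.

(1,1)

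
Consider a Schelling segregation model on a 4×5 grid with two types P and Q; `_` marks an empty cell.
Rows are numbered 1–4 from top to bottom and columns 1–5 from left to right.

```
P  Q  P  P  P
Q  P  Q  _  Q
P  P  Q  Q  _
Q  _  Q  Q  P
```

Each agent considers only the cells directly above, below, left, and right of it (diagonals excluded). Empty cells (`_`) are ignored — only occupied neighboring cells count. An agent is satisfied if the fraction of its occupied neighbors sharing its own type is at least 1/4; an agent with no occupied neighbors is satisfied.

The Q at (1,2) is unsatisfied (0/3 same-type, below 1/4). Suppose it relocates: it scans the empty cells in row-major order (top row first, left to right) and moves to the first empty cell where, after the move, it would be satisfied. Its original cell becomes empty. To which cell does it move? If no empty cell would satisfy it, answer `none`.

Vacating (1,2). Empty cells in order:
  (2,4): 3/4 same-type → satisfied — stop here.

(2,4)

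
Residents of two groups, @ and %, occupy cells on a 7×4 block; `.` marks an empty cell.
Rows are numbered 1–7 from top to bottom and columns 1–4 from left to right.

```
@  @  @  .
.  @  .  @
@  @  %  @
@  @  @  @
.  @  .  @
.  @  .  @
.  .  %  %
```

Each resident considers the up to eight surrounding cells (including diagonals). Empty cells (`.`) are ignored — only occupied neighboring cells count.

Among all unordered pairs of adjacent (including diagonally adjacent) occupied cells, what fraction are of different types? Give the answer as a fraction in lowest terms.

5/19

Scan each occupied cell's neighbors to the right and below (and the two forward diagonals) so each pair is counted once.
From row 1: 0 unlike of 6 pairs (running 0/6).
From row 2: 2 unlike of 5 pairs (running 2/11).
From row 3: 5 unlike of 13 pairs (running 7/24).
From row 4: 0 unlike of 8 pairs (running 7/32).
From row 5: 0 unlike of 2 pairs (running 7/34).
From row 6: 3 unlike of 3 pairs (running 10/37).
From row 7: 0 unlike of 1 pairs (running 10/38).
Total adjacent occupied pairs: 38; unlike-type pairs: 10.
10/38 reduces to 5/19.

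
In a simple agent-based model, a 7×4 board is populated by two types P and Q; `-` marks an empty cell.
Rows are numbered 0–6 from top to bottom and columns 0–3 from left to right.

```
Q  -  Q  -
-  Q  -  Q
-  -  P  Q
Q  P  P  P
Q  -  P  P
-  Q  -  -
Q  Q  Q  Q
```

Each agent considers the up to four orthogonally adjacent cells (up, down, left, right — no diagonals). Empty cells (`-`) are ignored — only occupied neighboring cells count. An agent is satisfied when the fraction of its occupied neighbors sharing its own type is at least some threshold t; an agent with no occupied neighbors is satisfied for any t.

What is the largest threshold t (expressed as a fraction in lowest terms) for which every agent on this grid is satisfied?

(0,0)Q — no occupied neighbors
(0,2)Q — no occupied neighbors
(1,1)Q — no occupied neighbors
(1,3)Q 1/1
(2,2)P 1/2
(2,3)Q 1/3
(3,0)Q 1/2
(3,1)P 1/2
(3,2)P 4/4
(3,3)P 2/3
(4,0)Q 1/1
(4,2)P 2/2
(4,3)P 2/2
(5,1)Q 1/1
(6,0)Q 1/1
(6,1)Q 3/3
(6,2)Q 2/2
(6,3)Q 1/1
The smallest same-type fraction is 1/3 at (2,3), which reduces to 1/3. Any threshold above that leaves this agent unsatisfied.

1/3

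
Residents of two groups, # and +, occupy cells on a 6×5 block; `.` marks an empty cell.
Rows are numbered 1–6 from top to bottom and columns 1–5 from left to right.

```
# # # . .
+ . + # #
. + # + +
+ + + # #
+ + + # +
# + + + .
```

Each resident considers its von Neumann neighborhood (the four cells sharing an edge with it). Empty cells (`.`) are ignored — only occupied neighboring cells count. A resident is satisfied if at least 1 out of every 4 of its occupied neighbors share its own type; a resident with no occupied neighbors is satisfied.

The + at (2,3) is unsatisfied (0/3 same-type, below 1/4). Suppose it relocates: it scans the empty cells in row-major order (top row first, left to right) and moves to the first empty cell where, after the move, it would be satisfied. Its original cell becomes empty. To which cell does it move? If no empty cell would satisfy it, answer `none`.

Vacating (2,3). Empty cells in order:
  (1,4): 0/2 same-type → still unsatisfied.
  (1,5): 0/1 same-type → still unsatisfied.
  (2,2): 2/3 same-type → satisfied — stop here.

(2,2)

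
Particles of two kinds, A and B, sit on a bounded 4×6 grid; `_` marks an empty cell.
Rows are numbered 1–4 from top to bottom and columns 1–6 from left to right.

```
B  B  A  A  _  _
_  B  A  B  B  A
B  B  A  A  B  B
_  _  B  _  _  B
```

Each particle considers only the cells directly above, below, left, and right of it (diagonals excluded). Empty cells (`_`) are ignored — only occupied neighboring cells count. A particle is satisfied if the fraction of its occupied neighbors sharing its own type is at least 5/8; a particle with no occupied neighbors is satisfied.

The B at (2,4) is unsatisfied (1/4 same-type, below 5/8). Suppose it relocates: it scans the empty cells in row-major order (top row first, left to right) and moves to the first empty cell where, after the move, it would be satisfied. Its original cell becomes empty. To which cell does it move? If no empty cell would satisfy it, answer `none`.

Vacating (2,4). Empty cells in order:
  (1,5): 1/2 same-type → still unsatisfied.
  (1,6): 0/1 same-type → still unsatisfied.
  (2,1): 3/3 same-type → satisfied — stop here.

(2,1)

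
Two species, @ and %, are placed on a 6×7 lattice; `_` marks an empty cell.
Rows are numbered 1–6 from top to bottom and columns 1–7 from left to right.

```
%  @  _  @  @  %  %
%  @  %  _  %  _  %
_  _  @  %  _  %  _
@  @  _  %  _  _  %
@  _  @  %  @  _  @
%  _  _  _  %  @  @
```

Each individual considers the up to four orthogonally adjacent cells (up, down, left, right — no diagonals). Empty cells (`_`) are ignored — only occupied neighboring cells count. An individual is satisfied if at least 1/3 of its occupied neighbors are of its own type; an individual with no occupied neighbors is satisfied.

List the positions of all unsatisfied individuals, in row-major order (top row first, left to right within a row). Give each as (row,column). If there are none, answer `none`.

(2,3), (2,5), (3,3), (4,7), (5,3), (5,5), (6,1), (6,5)

Row 1: (1,1)% 1/2 satisfied · (1,2)@ 1/2 satisfied · (1,4)@ 1/1 satisfied · (1,5)@ 1/3 satisfied · (1,6)% 1/2 satisfied · (1,7)% 2/2 satisfied
Row 2: (2,1)% 1/2 satisfied · (2,2)@ 1/3 satisfied · (2,3)% 0/2 not · (2,5)% 0/1 not · (2,7)% 1/1 satisfied
Row 3: (3,3)@ 0/2 not · (3,4)% 1/2 satisfied · (3,6)% 0/0 satisfied
Row 4: (4,1)@ 2/2 satisfied · (4,2)@ 1/1 satisfied · (4,4)% 2/2 satisfied · (4,7)% 0/1 not
Row 5: (5,1)@ 1/2 satisfied · (5,3)@ 0/1 not · (5,4)% 1/3 satisfied · (5,5)@ 0/2 not · (5,7)@ 1/2 satisfied
Row 6: (6,1)% 0/1 not · (6,5)% 0/2 not · (6,6)@ 1/2 satisfied · (6,7)@ 2/2 satisfied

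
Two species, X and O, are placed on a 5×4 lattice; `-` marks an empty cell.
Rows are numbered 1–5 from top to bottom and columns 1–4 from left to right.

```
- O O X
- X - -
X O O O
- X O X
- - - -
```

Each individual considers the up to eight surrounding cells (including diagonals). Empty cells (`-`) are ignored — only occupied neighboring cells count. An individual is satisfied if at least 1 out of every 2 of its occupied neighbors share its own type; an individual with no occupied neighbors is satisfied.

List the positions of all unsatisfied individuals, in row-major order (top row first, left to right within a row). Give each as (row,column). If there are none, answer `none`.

(1,3), (1,4), (2,2), (3,2), (4,2), (4,4)

(1,2)O 1/2 ✓
(1,3)O 1/3 ✗
(1,4)X 0/1 ✗
(2,2)X 1/5 ✗
(3,1)X 2/3 ✓
(3,2)O 2/5 ✗
(3,3)O 3/6 ✓
(3,4)O 2/3 ✓
(4,2)X 1/4 ✗
(4,3)O 3/5 ✓
(4,4)X 0/3 ✗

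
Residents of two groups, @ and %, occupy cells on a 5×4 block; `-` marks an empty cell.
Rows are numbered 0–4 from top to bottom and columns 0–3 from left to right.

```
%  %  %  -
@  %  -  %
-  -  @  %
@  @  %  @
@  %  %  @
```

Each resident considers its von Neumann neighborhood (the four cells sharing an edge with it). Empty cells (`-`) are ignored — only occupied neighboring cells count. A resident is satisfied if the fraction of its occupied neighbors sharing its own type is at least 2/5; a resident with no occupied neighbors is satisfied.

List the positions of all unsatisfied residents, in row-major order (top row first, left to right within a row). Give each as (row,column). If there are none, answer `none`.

Row 0: (0,0)% 1/2 ✓ · (0,1)% 3/3 ✓ · (0,2)% 1/1 ✓
Row 1: (1,0)@ 0/2 ✗ · (1,1)% 1/2 ✓ · (1,3)% 1/1 ✓
Row 2: (2,2)@ 0/2 ✗ · (2,3)% 1/3 ✗
Row 3: (3,0)@ 2/2 ✓ · (3,1)@ 1/3 ✗ · (3,2)% 1/4 ✗ · (3,3)@ 1/3 ✗
Row 4: (4,0)@ 1/2 ✓ · (4,1)% 1/3 ✗ · (4,2)% 2/3 ✓ · (4,3)@ 1/2 ✓

(1,0), (2,2), (2,3), (3,1), (3,2), (3,3), (4,1)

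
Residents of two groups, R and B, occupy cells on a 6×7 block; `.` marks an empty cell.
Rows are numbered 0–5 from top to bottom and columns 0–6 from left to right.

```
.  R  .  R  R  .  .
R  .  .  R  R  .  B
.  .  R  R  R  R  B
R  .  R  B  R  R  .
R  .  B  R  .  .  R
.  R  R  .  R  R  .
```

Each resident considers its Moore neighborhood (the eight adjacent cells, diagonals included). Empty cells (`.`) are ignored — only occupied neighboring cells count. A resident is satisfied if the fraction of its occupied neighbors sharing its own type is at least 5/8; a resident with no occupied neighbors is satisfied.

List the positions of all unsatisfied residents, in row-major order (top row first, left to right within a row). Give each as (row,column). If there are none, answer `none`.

Row 0: (0,1)R 1/1 ok · (0,3)R 3/3 ok · (0,4)R 3/3 ok
Row 1: (1,0)R 1/1 ok · (1,3)R 6/6 ok · (1,4)R 6/6 ok · (1,6)B 1/2 unhappy
Row 2: (2,2)R 3/4 ok · (2,3)R 6/7 ok · (2,4)R 6/7 ok · (2,5)R 4/6 ok · (2,6)B 1/3 unhappy
Row 3: (3,0)R 1/1 ok · (3,2)R 3/5 unhappy · (3,3)B 1/7 unhappy · (3,4)R 5/6 ok · (3,5)R 4/5 ok
Row 4: (4,0)R 2/2 ok · (4,2)B 1/5 unhappy · (4,3)R 4/6 ok · (4,6)R 2/2 ok
Row 5: (5,1)R 2/3 ok · (5,2)R 2/3 ok · (5,4)R 2/2 ok · (5,5)R 2/2 ok

(1,6), (2,6), (3,2), (3,3), (4,2)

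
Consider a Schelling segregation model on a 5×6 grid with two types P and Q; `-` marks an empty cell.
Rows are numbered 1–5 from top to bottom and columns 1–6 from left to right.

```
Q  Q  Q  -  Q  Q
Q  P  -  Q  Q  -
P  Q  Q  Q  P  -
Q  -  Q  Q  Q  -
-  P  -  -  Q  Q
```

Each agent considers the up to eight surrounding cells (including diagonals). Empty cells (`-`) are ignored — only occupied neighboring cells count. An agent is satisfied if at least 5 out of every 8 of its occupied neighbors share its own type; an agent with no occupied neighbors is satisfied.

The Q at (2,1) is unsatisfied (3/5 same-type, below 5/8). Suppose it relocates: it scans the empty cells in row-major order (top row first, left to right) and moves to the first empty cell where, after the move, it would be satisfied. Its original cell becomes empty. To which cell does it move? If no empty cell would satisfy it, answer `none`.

Vacating (2,1). Empty cells in order:
  (1,4): 4/4 same-type → satisfied — stop here.

(1,4)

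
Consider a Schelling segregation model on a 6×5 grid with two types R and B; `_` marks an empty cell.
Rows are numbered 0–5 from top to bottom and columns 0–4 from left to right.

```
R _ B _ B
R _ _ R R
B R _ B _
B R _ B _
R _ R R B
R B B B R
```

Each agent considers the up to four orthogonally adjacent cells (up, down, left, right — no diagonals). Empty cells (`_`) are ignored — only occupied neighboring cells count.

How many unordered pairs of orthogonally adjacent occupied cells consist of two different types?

13

Scan each occupied cell's neighbors to the right and below so each pair is counted once.
Row 0: R(0,0)–R(1,0)= B(0,4)–R(1,4)≠  → 1/2 unlike.
Row 1: R(1,0)–B(2,0)≠ R(1,3)–R(1,4)= R(1,3)–B(2,3)≠  → 2/3 unlike.
Row 2: B(2,0)–R(2,1)≠ B(2,0)–B(3,0)= R(2,1)–R(3,1)= B(2,3)–B(3,3)=  → 1/4 unlike.
Row 3: B(3,0)–R(3,1)≠ B(3,0)–R(4,0)≠ B(3,3)–R(4,3)≠  → 3/3 unlike.
Row 4: R(4,0)–R(5,0)= R(4,2)–R(4,3)= R(4,2)–B(5,2)≠ R(4,3)–B(4,4)≠ R(4,3)–B(5,3)≠ B(4,4)–R(5,4)≠  → 4/6 unlike.
Row 5: R(5,0)–B(5,1)≠ B(5,1)–B(5,2)= B(5,2)–B(5,3)= B(5,3)–R(5,4)≠  → 2/4 unlike.
Total adjacent occupied pairs: 22; unlike-type pairs: 13.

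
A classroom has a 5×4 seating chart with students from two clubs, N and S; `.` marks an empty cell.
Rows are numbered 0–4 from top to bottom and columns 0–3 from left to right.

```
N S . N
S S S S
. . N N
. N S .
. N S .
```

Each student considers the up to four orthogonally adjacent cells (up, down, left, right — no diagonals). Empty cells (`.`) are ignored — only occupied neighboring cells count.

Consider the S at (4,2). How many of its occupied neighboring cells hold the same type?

1

Occupied neighbors of (4,2): (3,2)=S, (4,1)=N.
Same type (S): 1 of 2.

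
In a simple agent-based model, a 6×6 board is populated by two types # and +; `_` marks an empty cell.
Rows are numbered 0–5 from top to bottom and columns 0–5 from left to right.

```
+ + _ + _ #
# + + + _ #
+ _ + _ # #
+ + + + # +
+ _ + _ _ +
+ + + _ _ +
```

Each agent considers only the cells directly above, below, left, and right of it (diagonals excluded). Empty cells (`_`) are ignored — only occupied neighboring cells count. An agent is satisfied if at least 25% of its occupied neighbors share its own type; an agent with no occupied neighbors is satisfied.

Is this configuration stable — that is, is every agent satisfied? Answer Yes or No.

(0,0)+ 1/2 satisfied
(0,1)+ 2/2 satisfied
(0,3)+ 1/1 satisfied
(0,5)# 1/1 satisfied
(1,0)# 0/3 not
(1,1)+ 2/3 satisfied
(1,2)+ 3/3 satisfied
(1,3)+ 2/2 satisfied
(1,5)# 2/2 satisfied
(2,0)+ 1/2 satisfied
(2,2)+ 2/2 satisfied
(2,4)# 2/2 satisfied
(2,5)# 2/3 satisfied
(3,0)+ 3/3 satisfied
(3,1)+ 2/2 satisfied
(3,2)+ 4/4 satisfied
(3,3)+ 1/2 satisfied
(3,4)# 1/3 satisfied
(3,5)+ 1/3 satisfied
(4,0)+ 2/2 satisfied
(4,2)+ 2/2 satisfied
(4,5)+ 2/2 satisfied
(5,0)+ 2/2 satisfied
(5,1)+ 2/2 satisfied
(5,2)+ 2/2 satisfied
(5,5)+ 1/1 satisfied
For instance (1,0) has only 0/3 same-type neighbors, below 1/4.

No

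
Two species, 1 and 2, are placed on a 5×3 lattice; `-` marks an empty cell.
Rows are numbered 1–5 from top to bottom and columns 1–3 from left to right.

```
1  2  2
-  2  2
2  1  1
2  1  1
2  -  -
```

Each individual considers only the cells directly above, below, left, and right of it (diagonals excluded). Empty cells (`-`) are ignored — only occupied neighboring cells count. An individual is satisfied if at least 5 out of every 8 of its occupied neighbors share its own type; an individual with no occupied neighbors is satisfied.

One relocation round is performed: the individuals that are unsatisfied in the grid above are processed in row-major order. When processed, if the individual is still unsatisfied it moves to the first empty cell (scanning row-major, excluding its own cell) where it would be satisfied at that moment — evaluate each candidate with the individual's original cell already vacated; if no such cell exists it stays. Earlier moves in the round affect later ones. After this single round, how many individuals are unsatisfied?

1

Initially unsatisfied (in order): (1,1), (3,1), (3,2).
  (1,1) → (5,3).
  (3,1) → (1,1).
  (3,2): now satisfied by earlier moves; stays.
Resulting grid:
2 2 2
- 2 2
- 1 1
2 1 1
2 - 1
Unsatisfied now: (4,1).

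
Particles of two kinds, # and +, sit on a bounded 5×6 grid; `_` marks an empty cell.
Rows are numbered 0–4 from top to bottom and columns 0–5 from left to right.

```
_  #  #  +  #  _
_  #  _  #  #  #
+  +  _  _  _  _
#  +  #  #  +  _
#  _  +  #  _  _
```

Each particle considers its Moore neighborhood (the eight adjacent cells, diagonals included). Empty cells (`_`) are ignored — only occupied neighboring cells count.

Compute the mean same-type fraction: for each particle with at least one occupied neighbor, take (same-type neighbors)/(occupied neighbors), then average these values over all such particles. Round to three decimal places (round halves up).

0.517

(0,1)# 2/2
(0,2)# 3/4
(0,3)+ 0/4
(0,4)# 3/4
(1,1)# 2/4
(1,3)# 3/4
(1,4)# 3/4
(1,5)# 2/2
(2,0)+ 2/4
(2,1)+ 2/5
(3,0)# 1/4
(3,1)+ 3/6
(3,2)# 2/5
(3,3)# 2/4
(3,4)+ 0/2
(4,0)# 1/2
(4,2)+ 1/4
(4,3)# 2/4
Sum over 18 particles: 2/2 + 3/4 + 0/4 + 3/4 + 2/4 + 3/4 + 3/4 + 2/2 + 2/4 + 2/5 + 1/4 + 3/6 + 2/5 + 2/4 + 0/2 + 1/2 + 1/4 + 2/4 = 93/10; mean = 93/10 ÷ 18 = 31/60 = 0.516666… → 0.517.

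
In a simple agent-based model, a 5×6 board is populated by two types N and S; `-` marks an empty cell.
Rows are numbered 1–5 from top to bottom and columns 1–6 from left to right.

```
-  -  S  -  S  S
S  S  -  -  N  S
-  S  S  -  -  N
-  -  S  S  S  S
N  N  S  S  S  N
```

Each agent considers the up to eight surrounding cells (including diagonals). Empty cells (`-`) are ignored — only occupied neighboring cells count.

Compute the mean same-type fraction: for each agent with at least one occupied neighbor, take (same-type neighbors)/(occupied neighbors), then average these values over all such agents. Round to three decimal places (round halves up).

Row 1: (1,3)S 1/1 · (1,5)S 2/3 · (1,6)S 2/3
Row 2: (2,1)S 2/2 · (2,2)S 4/4 · (2,5)N 1/4 · (2,6)S 2/4
Row 3: (3,2)S 4/4 · (3,3)S 4/4 · (3,6)N 1/4
Row 4: (4,3)S 5/6 · (4,4)S 6/6 · (4,5)S 4/6 · (4,6)S 2/4
Row 5: (5,1)N 1/1 · (5,2)N 1/3 · (5,3)S 3/4 · (5,4)S 5/5 · (5,5)S 4/5 · (5,6)N 0/3
Sum over 20 agents: 1/1 + 2/3 + 2/3 + 2/2 + 4/4 + 1/4 + 2/4 + 4/4 + 4/4 + 1/4 + 5/6 + 6/6 + 4/6 + 2/4 + 1/1 + 1/3 + 3/4 + 5/5 + 4/5 + 0/3 = 853/60; mean = 853/60 ÷ 20 = 853/1200 = 0.710833… → 0.711.

0.711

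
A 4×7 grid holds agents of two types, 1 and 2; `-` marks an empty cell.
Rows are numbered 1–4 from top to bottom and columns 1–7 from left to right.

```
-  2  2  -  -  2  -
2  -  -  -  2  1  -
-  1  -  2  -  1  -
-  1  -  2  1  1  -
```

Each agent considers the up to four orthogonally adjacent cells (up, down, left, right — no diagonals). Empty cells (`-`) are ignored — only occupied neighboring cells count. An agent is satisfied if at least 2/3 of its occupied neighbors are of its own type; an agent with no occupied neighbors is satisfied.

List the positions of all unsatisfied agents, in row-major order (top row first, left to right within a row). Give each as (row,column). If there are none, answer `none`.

Row 1: (1,2)2 1/1 satisfied · (1,3)2 1/1 satisfied · (1,6)2 0/1 not
Row 2: (2,1)2 0/0 satisfied · (2,5)2 0/1 not · (2,6)1 1/3 not
Row 3: (3,2)1 1/1 satisfied · (3,4)2 1/1 satisfied · (3,6)1 2/2 satisfied
Row 4: (4,2)1 1/1 satisfied · (4,4)2 1/2 not · (4,5)1 1/2 not · (4,6)1 2/2 satisfied

(1,6), (2,5), (2,6), (4,4), (4,5)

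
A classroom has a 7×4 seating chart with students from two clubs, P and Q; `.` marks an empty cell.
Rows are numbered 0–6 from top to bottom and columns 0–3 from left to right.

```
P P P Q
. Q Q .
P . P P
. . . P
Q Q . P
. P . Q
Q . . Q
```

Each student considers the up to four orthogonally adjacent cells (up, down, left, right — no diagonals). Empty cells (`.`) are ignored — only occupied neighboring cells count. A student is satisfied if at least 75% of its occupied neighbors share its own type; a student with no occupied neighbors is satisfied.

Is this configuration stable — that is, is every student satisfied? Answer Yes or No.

No

(0,0)P 1/1 ok
(0,1)P 2/3 unhappy
(0,2)P 1/3 unhappy
(0,3)Q 0/1 unhappy
(1,1)Q 1/2 unhappy
(1,2)Q 1/3 unhappy
(2,0)P 0/0 ok
(2,2)P 1/2 unhappy
(2,3)P 2/2 ok
(3,3)P 2/2 ok
(4,0)Q 1/1 ok
(4,1)Q 1/2 unhappy
(4,3)P 1/2 unhappy
(5,1)P 0/1 unhappy
(5,3)Q 1/2 unhappy
(6,0)Q 0/0 ok
(6,3)Q 1/1 ok
For instance (0,1) has only 2/3 same-type neighbors, below 3/4.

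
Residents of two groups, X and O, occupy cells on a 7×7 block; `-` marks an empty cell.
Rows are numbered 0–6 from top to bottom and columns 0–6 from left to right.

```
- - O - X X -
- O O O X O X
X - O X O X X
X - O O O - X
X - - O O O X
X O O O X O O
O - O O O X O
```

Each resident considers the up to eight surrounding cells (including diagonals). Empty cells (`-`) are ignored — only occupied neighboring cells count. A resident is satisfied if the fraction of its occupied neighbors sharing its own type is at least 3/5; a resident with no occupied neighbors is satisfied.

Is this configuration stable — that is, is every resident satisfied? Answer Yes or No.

No

(0,2)O 3/3 ✓
(0,4)X 2/4 ✗
(0,5)X 3/4 ✓
(1,1)O 3/4 ✓
(1,2)O 4/5 ✓
(1,3)O 4/7 ✗
(1,4)X 4/7 ✗
(1,5)O 1/7 ✗
(1,6)X 3/4 ✓
(2,0)X 1/2 ✗
(2,2)O 5/6 ✓
(2,3)X 1/8 ✗
(2,4)O 4/7 ✗
(2,5)X 4/7 ✗
(2,6)X 3/4 ✓
(3,0)X 2/2 ✓
(3,2)O 3/4 ✓
(3,3)O 6/7 ✓
(3,4)O 5/7 ✓
(3,6)X 3/4 ✓
(4,0)X 2/3 ✓
(4,3)O 6/7 ✓
(4,4)O 6/7 ✓
(4,5)O 4/7 ✗
(4,6)X 1/4 ✗
(5,0)X 1/3 ✗
(5,1)O 3/5 ✓
(5,2)O 5/5 ✓
(5,3)O 6/7 ✓
(5,4)X 1/8 ✗
(5,5)O 5/8 ✓
(5,6)O 3/5 ✓
(6,0)O 1/2 ✗
(6,2)O 4/4 ✓
(6,3)O 4/5 ✓
(6,4)O 3/5 ✓
(6,5)X 1/5 ✗
(6,6)O 2/3 ✓
For instance (0,4) has only 2/4 same-type neighbors, below 3/5.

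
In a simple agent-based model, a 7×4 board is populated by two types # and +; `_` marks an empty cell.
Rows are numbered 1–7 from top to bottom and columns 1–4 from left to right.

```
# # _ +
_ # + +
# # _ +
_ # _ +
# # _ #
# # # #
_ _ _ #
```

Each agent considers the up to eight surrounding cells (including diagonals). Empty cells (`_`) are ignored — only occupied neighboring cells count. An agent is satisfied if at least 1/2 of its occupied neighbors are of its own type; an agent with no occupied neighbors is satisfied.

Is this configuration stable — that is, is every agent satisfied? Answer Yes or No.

Row 1: (1,1)# 2/2 ok · (1,2)# 2/3 ok · (1,4)+ 2/2 ok
Row 2: (2,2)# 4/5 ok · (2,3)+ 3/6 ok · (2,4)+ 3/3 ok
Row 3: (3,1)# 3/3 ok · (3,2)# 3/4 ok · (3,4)+ 3/3 ok
Row 4: (4,2)# 4/4 ok · (4,4)+ 1/2 ok
Row 5: (5,1)# 4/4 ok · (5,2)# 5/5 ok · (5,4)# 2/3 ok
Row 6: (6,1)# 3/3 ok · (6,2)# 4/4 ok · (6,3)# 5/5 ok · (6,4)# 3/3 ok
Row 7: (7,4)# 2/2 ok
All meet the threshold, so the configuration is stable.

Yes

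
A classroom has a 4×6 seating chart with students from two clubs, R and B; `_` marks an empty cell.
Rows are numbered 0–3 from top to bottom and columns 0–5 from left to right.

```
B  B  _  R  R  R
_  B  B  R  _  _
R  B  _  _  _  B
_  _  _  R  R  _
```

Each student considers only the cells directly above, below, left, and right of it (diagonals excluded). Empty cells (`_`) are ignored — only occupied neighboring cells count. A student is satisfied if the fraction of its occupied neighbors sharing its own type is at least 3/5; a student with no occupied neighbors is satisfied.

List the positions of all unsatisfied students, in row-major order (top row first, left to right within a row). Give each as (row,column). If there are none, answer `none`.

(1,2), (1,3), (2,0), (2,1)

(0,0)B 1/1 ok
(0,1)B 2/2 ok
(0,3)R 2/2 ok
(0,4)R 2/2 ok
(0,5)R 1/1 ok
(1,1)B 3/3 ok
(1,2)B 1/2 unhappy
(1,3)R 1/2 unhappy
(2,0)R 0/1 unhappy
(2,1)B 1/2 unhappy
(2,5)B 0/0 ok
(3,3)R 1/1 ok
(3,4)R 1/1 ok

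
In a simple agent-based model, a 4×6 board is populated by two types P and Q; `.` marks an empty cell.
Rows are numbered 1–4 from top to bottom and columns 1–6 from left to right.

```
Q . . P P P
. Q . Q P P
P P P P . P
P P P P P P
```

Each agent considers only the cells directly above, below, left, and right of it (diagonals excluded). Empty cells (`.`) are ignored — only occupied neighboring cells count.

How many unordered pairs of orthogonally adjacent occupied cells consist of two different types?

4

Scan each occupied cell's neighbors to the right and below so each pair is counted once.
Row 1: P(1,4)–P(1,5)= P(1,4)–Q(2,4)≠ P(1,5)–P(1,6)= P(1,5)–P(2,5)= P(1,6)–P(2,6)=  → 1/5 unlike.
Row 2: Q(2,2)–P(3,2)≠ Q(2,4)–P(2,5)≠ Q(2,4)–P(3,4)≠ P(2,5)–P(2,6)= P(2,6)–P(3,6)=  → 3/5 unlike.
Row 3: P(3,1)–P(3,2)= P(3,1)–P(4,1)= P(3,2)–P(3,3)= P(3,2)–P(4,2)= P(3,3)–P(3,4)= P(3,3)–P(4,3)= P(3,4)–P(4,4)= P(3,6)–P(4,6)=  → 0/8 unlike.
Row 4: P(4,1)–P(4,2)= P(4,2)–P(4,3)= P(4,3)–P(4,4)= P(4,4)–P(4,5)= P(4,5)–P(4,6)=  → 0/5 unlike.
Total adjacent occupied pairs: 23; unlike-type pairs: 4.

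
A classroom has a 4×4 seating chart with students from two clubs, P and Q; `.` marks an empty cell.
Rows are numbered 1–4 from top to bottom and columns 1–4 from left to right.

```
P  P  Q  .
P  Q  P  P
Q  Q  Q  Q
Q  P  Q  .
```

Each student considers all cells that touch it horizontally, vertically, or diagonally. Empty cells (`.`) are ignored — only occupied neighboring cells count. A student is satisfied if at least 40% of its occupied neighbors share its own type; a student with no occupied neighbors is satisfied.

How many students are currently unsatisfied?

(1,1)P 2/3 satisfied
(1,2)P 3/5 satisfied
(1,3)Q 1/4 not
(2,1)P 2/5 satisfied
(2,2)Q 4/8 satisfied
(2,3)P 2/7 not
(2,4)P 1/4 not
(3,1)Q 3/5 satisfied
(3,2)Q 5/8 satisfied
(3,3)Q 4/7 satisfied
(3,4)Q 2/4 satisfied
(4,1)Q 2/3 satisfied
(4,2)P 0/5 not
(4,3)Q 3/4 satisfied
Unsatisfied: (1,3), (2,3), (2,4), (4,2) — 4 in total.

4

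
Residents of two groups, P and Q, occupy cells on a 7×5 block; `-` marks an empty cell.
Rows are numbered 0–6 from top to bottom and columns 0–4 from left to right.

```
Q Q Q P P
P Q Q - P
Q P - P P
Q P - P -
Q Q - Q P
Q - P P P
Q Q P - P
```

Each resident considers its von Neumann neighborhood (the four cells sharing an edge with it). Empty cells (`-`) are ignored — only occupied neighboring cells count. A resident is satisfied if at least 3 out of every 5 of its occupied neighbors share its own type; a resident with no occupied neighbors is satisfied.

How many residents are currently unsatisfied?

13

(0,0)Q 1/2 not
(0,1)Q 3/3 satisfied
(0,2)Q 2/3 satisfied
(0,3)P 1/2 not
(0,4)P 2/2 satisfied
(1,0)P 0/3 not
(1,1)Q 2/4 not
(1,2)Q 2/2 satisfied
(1,4)P 2/2 satisfied
(2,0)Q 1/3 not
(2,1)P 1/3 not
(2,3)P 2/2 satisfied
(2,4)P 2/2 satisfied
(3,0)Q 2/3 satisfied
(3,1)P 1/3 not
(3,3)P 1/2 not
(4,0)Q 3/3 satisfied
(4,1)Q 1/2 not
(4,3)Q 0/3 not
(4,4)P 1/2 not
(5,0)Q 2/2 satisfied
(5,2)P 2/2 satisfied
(5,3)P 2/3 satisfied
(5,4)P 3/3 satisfied
(6,0)Q 2/2 satisfied
(6,1)Q 1/2 not
(6,2)P 1/2 not
(6,4)P 1/1 satisfied
Unsatisfied: (0,0), (0,3), (1,0), (1,1), (2,0), (2,1), (3,1), (3,3), (4,1), (4,3), (4,4), (6,1), (6,2) — 13 in total.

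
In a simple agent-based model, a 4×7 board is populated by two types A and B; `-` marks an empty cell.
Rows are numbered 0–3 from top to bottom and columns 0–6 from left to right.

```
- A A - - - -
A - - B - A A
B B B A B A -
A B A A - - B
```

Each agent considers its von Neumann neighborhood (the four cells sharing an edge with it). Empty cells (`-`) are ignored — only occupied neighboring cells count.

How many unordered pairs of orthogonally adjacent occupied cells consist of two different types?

9

Scan each occupied cell's neighbors to the right and below so each pair is counted once.
From row 0: 0 unlike of 1 pairs (running 0/1).
From row 1: 2 unlike of 4 pairs (running 2/5).
From row 2: 5 unlike of 9 pairs (running 7/14).
From row 3: 2 unlike of 3 pairs (running 9/17).
Total adjacent occupied pairs: 17; unlike-type pairs: 9.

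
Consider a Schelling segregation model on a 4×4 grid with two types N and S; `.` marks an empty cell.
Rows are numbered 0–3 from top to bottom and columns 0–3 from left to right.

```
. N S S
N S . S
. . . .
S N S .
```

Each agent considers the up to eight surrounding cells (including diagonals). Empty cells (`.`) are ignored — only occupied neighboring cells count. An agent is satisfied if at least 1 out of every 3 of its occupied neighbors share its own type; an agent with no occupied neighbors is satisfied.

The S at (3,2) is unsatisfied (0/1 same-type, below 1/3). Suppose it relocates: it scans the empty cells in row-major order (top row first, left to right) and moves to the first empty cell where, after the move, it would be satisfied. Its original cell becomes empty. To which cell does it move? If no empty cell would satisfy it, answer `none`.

(0,0)

Vacating (3,2). Empty cells in order:
  (0,0): 1/3 same-type → satisfied — stop here.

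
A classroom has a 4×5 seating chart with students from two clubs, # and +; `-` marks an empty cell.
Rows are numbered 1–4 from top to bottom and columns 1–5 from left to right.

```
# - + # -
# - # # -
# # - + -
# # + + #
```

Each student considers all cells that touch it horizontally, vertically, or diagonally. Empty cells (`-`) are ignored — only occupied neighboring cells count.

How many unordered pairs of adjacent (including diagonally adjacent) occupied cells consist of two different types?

Scan each occupied cell's neighbors to the right and below (and the two forward diagonals) so each pair is counted once.
From row 1: 3 unlike of 6 pairs (running 3/6).
From row 2: 2 unlike of 6 pairs (running 5/12).
From row 3: 2 unlike of 9 pairs (running 7/21).
From row 4: 2 unlike of 4 pairs (running 9/25).
Total adjacent occupied pairs: 25; unlike-type pairs: 9.

9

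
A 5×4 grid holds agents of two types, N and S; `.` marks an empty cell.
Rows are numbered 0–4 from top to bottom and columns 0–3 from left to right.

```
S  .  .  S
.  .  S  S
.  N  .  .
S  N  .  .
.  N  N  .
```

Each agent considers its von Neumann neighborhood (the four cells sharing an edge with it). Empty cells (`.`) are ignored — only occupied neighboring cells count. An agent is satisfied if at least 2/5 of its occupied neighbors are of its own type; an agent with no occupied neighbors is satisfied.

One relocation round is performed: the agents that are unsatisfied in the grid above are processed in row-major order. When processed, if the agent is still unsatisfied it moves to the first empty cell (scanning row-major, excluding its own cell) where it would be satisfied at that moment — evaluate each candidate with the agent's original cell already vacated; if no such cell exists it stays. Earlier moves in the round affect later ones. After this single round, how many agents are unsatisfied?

Initially unsatisfied (in order): (3,0).
  (3,0) → (0,1).
Resulting grid:
S S . S
. . S S
. N . .
. N . .
. N N .
All satisfied now.

0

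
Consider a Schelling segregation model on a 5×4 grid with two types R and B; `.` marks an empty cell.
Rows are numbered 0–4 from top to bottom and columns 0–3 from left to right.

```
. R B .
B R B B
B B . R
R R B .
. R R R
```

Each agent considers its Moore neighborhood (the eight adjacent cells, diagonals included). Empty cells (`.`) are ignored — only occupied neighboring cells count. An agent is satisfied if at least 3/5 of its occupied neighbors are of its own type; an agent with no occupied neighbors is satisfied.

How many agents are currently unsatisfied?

12

Row 0: (0,1)R 1/4 not · (0,2)B 2/4 not
Row 1: (1,0)B 2/4 not · (1,1)R 1/6 not · (1,2)B 3/6 not · (1,3)B 2/3 satisfied
Row 2: (2,0)B 2/5 not · (2,1)B 4/7 not · (2,3)R 0/3 not
Row 3: (3,0)R 2/4 not · (3,1)R 3/6 not · (3,2)B 1/6 not
Row 4: (4,1)R 3/4 satisfied · (4,2)R 3/4 satisfied · (4,3)R 1/2 not
Unsatisfied: (0,1), (0,2), (1,0), (1,1), (1,2), (2,0), (2,1), (2,3), (3,0), (3,1), (3,2), (4,3) — 12 in total.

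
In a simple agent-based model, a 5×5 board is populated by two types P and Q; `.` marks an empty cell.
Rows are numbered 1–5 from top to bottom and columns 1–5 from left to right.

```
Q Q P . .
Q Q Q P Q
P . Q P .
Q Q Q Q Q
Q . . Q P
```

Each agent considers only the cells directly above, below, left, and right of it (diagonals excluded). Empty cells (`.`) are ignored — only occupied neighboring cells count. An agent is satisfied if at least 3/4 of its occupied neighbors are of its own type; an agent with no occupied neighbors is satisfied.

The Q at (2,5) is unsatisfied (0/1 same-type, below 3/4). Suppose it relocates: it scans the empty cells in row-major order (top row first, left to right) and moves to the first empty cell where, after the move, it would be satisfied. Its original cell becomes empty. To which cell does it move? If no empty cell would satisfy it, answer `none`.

Vacating (2,5). Empty cells in order:
  (1,4): 0/2 same-type → still unsatisfied.
  (1,5): 0/0 same-type → satisfied — stop here.

(1,5)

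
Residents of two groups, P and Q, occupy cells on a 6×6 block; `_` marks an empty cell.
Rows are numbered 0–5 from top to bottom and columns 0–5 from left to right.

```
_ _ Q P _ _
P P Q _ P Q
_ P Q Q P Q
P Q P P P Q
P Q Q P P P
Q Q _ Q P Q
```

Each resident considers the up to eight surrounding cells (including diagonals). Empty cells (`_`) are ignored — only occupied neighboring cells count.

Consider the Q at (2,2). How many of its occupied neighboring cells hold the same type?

Occupied neighbors of (2,2): (1,1)=P, (1,2)=Q, (2,1)=P, (2,3)=Q, (3,1)=Q, (3,2)=P, (3,3)=P.
Same type (Q): 3 of 7.

3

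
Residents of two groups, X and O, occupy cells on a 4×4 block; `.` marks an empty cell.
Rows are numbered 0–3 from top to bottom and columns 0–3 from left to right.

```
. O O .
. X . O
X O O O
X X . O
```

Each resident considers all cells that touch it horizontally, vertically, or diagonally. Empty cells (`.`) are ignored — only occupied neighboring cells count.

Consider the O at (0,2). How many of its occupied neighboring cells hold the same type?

Occupied neighbors of (0,2): (0,1)=O, (1,1)=X, (1,3)=O.
Same type (O): 2 of 3.

2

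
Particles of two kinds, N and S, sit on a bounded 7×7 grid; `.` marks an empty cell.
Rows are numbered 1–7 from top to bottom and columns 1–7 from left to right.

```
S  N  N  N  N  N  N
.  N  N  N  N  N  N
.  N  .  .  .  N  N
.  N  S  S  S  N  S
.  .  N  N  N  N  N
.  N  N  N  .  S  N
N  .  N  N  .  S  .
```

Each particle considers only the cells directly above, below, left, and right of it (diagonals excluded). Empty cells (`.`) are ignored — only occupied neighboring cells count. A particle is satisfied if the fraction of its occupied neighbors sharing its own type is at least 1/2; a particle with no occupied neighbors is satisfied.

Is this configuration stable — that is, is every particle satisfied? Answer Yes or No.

Row 1: (1,1)S 0/1 ✗ · (1,2)N 2/3 ✓ · (1,3)N 3/3 ✓ · (1,4)N 3/3 ✓ · (1,5)N 3/3 ✓ · (1,6)N 3/3 ✓ · (1,7)N 2/2 ✓
Row 2: (2,2)N 3/3 ✓ · (2,3)N 3/3 ✓ · (2,4)N 3/3 ✓ · (2,5)N 3/3 ✓ · (2,6)N 4/4 ✓ · (2,7)N 3/3 ✓
Row 3: (3,2)N 2/2 ✓ · (3,6)N 3/3 ✓ · (3,7)N 2/3 ✓
Row 4: (4,2)N 1/2 ✓ · (4,3)S 1/3 ✗ · (4,4)S 2/3 ✓ · (4,5)S 1/3 ✗ · (4,6)N 2/4 ✓ · (4,7)S 0/3 ✗
Row 5: (5,3)N 2/3 ✓ · (5,4)N 3/4 ✓ · (5,5)N 2/3 ✓ · (5,6)N 3/4 ✓ · (5,7)N 2/3 ✓
Row 6: (6,2)N 1/1 ✓ · (6,3)N 4/4 ✓ · (6,4)N 3/3 ✓ · (6,6)S 1/3 ✗ · (6,7)N 1/2 ✓
Row 7: (7,1)N 0/0 ✓ · (7,3)N 2/2 ✓ · (7,4)N 2/2 ✓ · (7,6)S 1/1 ✓
For instance (1,1) has only 0/1 same-type neighbors, below 1/2.

No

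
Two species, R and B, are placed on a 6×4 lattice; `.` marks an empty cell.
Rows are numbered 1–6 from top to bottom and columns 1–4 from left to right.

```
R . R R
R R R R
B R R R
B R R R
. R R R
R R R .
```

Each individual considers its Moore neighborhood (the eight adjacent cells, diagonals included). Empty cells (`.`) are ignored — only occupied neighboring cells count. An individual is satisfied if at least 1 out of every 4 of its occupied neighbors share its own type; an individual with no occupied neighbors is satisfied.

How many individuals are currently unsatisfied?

1

Row 1: (1,1)R 2/2 ✓ · (1,3)R 4/4 ✓ · (1,4)R 3/3 ✓
Row 2: (2,1)R 3/4 ✓ · (2,2)R 6/7 ✓ · (2,3)R 7/7 ✓ · (2,4)R 5/5 ✓
Row 3: (3,1)B 1/5 ✗ · (3,2)R 6/8 ✓ · (3,3)R 8/8 ✓ · (3,4)R 5/5 ✓
Row 4: (4,1)B 1/4 ✓ · (4,2)R 5/7 ✓ · (4,3)R 8/8 ✓ · (4,4)R 5/5 ✓
Row 5: (5,2)R 6/7 ✓ · (5,3)R 7/7 ✓ · (5,4)R 4/4 ✓
Row 6: (6,1)R 2/2 ✓ · (6,2)R 4/4 ✓ · (6,3)R 4/4 ✓
Unsatisfied: (3,1) — 1 in total.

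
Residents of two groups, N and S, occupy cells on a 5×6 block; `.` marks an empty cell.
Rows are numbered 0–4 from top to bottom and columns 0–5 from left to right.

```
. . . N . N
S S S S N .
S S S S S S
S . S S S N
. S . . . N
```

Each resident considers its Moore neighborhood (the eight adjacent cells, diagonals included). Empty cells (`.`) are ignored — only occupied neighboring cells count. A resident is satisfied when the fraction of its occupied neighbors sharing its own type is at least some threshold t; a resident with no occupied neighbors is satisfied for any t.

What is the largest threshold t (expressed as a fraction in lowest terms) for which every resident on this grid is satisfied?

(0,3)N 1/3
(0,5)N 1/1
(1,0)S 3/3
(1,1)S 5/5
(1,2)S 5/6
(1,3)S 4/6
(1,4)N 2/6
(2,0)S 4/4
(2,1)S 7/7
(2,2)S 7/7
(2,3)S 7/8
(2,4)S 5/7
(2,5)S 2/4
(3,0)S 3/3
(3,2)S 5/5
(3,3)S 5/5
(3,4)S 4/6
(3,5)N 1/4
(4,1)S 2/2
(4,5)N 1/2
The smallest same-type fraction is 1/4 at (3,5), which reduces to 1/4. Any threshold above that leaves this resident unsatisfied.

1/4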